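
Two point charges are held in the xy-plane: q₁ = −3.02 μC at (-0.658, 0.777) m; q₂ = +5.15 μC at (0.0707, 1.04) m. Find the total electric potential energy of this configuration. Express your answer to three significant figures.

The work to assemble the configuration equals its total potential energy, U = Σ kqᵢqⱼ/rᵢⱼ over all pairs.
Pair separations: r₁₂ = 0.775 m.
U = (-0.180) = -0.180 J.

-0.180 J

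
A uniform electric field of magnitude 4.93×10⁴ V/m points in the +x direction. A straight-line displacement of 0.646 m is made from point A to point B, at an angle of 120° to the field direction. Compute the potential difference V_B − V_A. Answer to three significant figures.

Only the component of displacement along E changes the potential: ΔV = −E·d·cosθ.
ΔV = −(4.93×10⁴ V/m)(0.646 m)cos120° = 1.59×10⁴ V.

1.59×10⁴ V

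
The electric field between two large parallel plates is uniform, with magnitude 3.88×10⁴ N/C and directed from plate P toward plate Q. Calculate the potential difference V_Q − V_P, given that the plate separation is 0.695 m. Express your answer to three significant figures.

In a uniform field, potential decreases in the direction of E: ΔV = −E·d for a displacement d parallel to E.
Going from P to Q is a displacement of 0.695 m along the field, so V_Q − V_P = −Ed = -2.70×10⁴ V.

-2.70×10⁴ V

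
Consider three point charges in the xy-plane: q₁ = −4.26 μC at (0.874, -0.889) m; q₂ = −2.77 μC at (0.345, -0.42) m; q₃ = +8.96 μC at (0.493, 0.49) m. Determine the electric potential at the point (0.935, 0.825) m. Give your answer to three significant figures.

The total potential is the scalar sum of each charge's contribution, V = Σ kqᵢ/rᵢ.
Distances from the field point to each charge: r₁ = 1.72 m, r₂ = 1.38 m, r₃ = 0.555 m.
V = k[(-4.26×10⁻⁶)/(1.72) + (-2.77×10⁻⁶)/(1.38) + (8.96×10⁻⁶)/(0.555)] = 1.05×10⁵ V.

1.05×10⁵ V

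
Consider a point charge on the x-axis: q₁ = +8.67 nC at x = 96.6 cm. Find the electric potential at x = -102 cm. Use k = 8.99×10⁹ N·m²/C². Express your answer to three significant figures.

Electric potential is a scalar, so the contributions from each charge add algebraically: V = Σ kqᵢ/rᵢ.
V = k[(8.67×10⁻⁹)/(1.99)] = 39.2 V.

39.2 V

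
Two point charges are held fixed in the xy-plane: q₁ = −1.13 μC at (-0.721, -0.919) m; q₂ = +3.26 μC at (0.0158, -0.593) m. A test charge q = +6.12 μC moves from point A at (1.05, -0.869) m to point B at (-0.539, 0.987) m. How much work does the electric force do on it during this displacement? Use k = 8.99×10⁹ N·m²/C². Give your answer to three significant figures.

0.0578 J

The work done by the electric force is W_field = −ΔU = −q(V_B − V_A) = q(V_A − V_B).
At A: distances to the source charges are 1.77 m, 1.07 m; V_A = Σ kqᵢ/rᵢ = 2.16×10⁴ V.
At B: distances to the source charges are 1.91 m, 1.67 m; V_B = Σ kqᵢ/rᵢ = 1.22×10⁴ V.
ΔV = V_B − V_A = -9450 V.
W_field = −qΔV = −(6.12×10⁻⁶ C)(-9450 V) = 0.0578 J.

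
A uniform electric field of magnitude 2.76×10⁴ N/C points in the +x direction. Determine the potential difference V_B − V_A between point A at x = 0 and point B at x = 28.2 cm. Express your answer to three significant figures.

In a uniform field, potential decreases in the direction of E: V_B − V_A = −E·Δx.
V_B − V_A = −(2.76×10⁴ V/m)(0.282 m) = -7780 V.

-7780 V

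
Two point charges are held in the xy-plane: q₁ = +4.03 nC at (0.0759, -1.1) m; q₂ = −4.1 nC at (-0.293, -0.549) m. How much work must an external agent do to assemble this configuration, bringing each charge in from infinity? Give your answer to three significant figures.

-2.24×10⁻⁷ J

The assembly work is the sum of pairwise potential energies, U = Σ_{i<j} kqᵢqⱼ/rᵢⱼ.
Pair separations: r₁₂ = 0.663 m.
U = (-2.24×10⁻⁷) = -2.24×10⁻⁷ J.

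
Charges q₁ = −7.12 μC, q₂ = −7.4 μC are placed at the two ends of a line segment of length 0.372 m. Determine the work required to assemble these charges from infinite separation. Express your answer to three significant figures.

1.27 J

The assembly work is the sum of pairwise potential energies, U = Σ_{i<j} kqᵢqⱼ/rᵢⱼ.
The separation is r = 0.372 m.
U = (1.27) = 1.27 J.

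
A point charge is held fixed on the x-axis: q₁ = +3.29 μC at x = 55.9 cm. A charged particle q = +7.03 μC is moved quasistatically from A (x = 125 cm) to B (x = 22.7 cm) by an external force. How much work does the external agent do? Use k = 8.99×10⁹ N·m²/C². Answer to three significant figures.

For quasistatic motion the external work equals the change in potential energy: W_ext = qΔV = q(V_B − V_A).
At A: distance to the source charge is 0.691 m; V_A = kq₁/r = 4.28×10⁴ V.
At B: distance to the source charge is 0.332 m; V_B = kq₁/r = 8.91×10⁴ V.
ΔV = V_B − V_A = 4.63×10⁴ V.
W_ext = qΔV = (7.03×10⁻⁶ C)(4.63×10⁴ V) = 0.325 J.

0.325 J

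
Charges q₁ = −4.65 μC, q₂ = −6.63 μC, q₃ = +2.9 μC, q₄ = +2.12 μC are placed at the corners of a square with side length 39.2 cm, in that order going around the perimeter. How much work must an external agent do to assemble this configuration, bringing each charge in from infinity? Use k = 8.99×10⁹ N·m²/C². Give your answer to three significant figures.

-0.266 J

The assembly work is the sum of pairwise potential energies, U = Σ_{i<j} kqᵢqⱼ/rᵢⱼ.
The four side pairs have separation 0.392 m and the two diagonal pairs 0.554 m.
Summing all 6 pair terms gives U = -0.266 J.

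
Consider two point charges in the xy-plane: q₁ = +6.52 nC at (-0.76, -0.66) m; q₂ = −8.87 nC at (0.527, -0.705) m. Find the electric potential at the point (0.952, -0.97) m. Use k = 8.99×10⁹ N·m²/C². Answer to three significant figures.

Electric potential is a scalar, so the contributions from each charge add algebraically: V = Σ kqᵢ/rᵢ.
Distances from the field point to each charge: r₁ = 1.74 m, r₂ = 0.501 m.
V = k[(6.52×10⁻⁹)/(1.74) + (-8.87×10⁻⁹)/(0.501)] = -126 V.

-126 V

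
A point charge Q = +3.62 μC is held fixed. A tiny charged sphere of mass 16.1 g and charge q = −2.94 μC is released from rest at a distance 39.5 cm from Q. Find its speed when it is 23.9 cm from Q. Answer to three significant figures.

Only the electrostatic force acts, so mechanical energy is conserved: ½mv² = U₁ − U₂ = kQq(1/r₁ − 1/r₂).
U₁ − U₂ = (8.99×10⁹ N·m²/C²)(3.62×10⁻⁶ C)(-2.94×10⁻⁶ C)(1/0.395 − 1/0.239) = 0.158 J.
v = √(2·0.158/0.0161) = 4.43 m/s.

4.43 m/s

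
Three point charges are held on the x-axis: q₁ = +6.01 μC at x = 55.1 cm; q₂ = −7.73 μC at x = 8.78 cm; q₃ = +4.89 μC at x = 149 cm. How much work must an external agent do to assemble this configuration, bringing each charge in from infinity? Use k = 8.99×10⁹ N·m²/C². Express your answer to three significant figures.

-0.863 J

The assembly work is the sum of pairwise potential energies, U = Σ_{i<j} kqᵢqⱼ/rᵢⱼ.
Pair separations: r₁₂ = 0.463 m, r₁₃ = 0.939 m, r₂₃ = 1.40 m.
U = (-0.902) + (0.281) + (-0.242) = -0.863 J.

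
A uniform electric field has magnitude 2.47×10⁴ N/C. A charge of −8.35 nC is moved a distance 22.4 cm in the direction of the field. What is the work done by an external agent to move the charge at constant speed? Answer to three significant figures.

The potential change for a displacement 22.4 cm in the direction of the field is ΔV = −Ed = -5530 V.
W_ext = qΔV = 4.62×10⁻⁵ J.

4.62×10⁻⁵ J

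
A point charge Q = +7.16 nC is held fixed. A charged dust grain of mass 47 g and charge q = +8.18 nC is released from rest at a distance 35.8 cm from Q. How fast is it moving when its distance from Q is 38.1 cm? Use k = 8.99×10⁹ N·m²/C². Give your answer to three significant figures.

1.94×10⁻³ m/s

Only the electrostatic force acts, so mechanical energy is conserved: ½mv² = U₁ − U₂ = kQq(1/r₁ − 1/r₂).
U₁ − U₂ = (8.99×10⁹ N·m²/C²)(7.16×10⁻⁹ C)(8.18×10⁻⁹ C)(1/0.358 − 1/0.381) = 8.88×10⁻⁸ J.
v = √(2·8.88×10⁻⁸/0.0470) = 1.94×10⁻³ m/s.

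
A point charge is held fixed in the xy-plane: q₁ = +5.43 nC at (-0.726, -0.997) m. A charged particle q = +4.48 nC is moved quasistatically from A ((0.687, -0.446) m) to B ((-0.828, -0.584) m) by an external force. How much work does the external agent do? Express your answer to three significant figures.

For quasistatic motion the external work equals the change in potential energy: W_ext = qΔV = q(V_B − V_A).
At A: distance to the source charge is 1.52 m; V_A = kq₁/r = 32.2 V.
At B: distance to the source charge is 0.425 m; V_B = kq₁/r = 115 V.
ΔV = V_B − V_A = 82.6 V.
W_ext = qΔV = (4.48×10⁻⁹ C)(82.6 V) = 3.70×10⁻⁷ J.

3.70×10⁻⁷ J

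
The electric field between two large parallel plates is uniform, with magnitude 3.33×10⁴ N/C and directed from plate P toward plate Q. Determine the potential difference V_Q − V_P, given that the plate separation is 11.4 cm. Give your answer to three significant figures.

-3800 V

In a uniform field, potential decreases in the direction of E: ΔV = −E·d for a displacement d parallel to E.
Going from P to Q is a displacement of 11.4 cm along the field, so V_Q − V_P = −Ed = -3800 V.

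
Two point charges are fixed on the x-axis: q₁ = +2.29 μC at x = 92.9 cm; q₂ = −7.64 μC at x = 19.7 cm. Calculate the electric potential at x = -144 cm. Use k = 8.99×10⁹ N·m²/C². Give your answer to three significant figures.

The total potential is the scalar sum of each charge's contribution, V = Σ kqᵢ/rᵢ.
Distances from the field point to each charge: r₁ = 2.37 m, r₂ = 1.64 m.
V = k[(2.29×10⁻⁶)/(2.37) + (-7.64×10⁻⁶)/(1.64)] = -3.33×10⁴ V.

-3.33×10⁴ V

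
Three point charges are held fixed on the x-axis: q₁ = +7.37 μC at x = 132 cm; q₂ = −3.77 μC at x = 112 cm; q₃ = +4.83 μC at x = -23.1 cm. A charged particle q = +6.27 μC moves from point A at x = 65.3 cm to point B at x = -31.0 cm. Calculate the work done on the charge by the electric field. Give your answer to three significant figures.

-3.08 J

The work done by the electric force is W_field = −ΔU = −q(V_B − V_A) = q(V_A − V_B).
At A: distances to the source charges are 0.667 m, 0.467 m, 0.884 m; V_A = Σ kqᵢ/rᵢ = 7.59×10⁴ V.
At B: distances to the source charges are 1.63 m, 1.43 m, 0.0790 m; V_B = Σ kqᵢ/rᵢ = 5.67×10⁵ V.
ΔV = V_B − V_A = 4.91×10⁵ V.
W_field = −qΔV = −(6.27×10⁻⁶ C)(4.91×10⁵ V) = -3.08 J.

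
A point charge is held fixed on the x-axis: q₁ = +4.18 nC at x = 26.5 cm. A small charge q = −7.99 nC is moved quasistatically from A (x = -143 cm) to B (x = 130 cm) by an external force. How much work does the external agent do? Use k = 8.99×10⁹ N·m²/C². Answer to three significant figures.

-1.13×10⁻⁷ J

For quasistatic motion the external work equals the change in potential energy: W_ext = qΔV = q(V_B − V_A).
At A: distance to the source charge is 1.69 m; V_A = kq₁/r = 22.2 V.
At B: distance to the source charge is 1.04 m; V_B = kq₁/r = 36.3 V.
ΔV = V_B − V_A = 14.1 V.
W_ext = qΔV = (-7.99×10⁻⁹ C)(14.1 V) = -1.13×10⁻⁷ J.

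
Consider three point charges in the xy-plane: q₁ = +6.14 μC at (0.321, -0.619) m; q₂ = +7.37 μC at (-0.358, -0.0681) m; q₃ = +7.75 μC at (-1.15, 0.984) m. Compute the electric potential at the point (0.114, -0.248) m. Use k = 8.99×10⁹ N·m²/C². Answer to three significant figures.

The total potential is the scalar sum of each charge's contribution, V = Σ kqᵢ/rᵢ.
Distances from the field point to each charge: r₁ = 0.425 m, r₂ = 0.505 m, r₃ = 1.77 m.
V = k[(6.14×10⁻⁶)/(0.425) + (7.37×10⁻⁶)/(0.505) + (7.75×10⁻⁶)/(1.77)] = 3.01×10⁵ V.

3.01×10⁵ V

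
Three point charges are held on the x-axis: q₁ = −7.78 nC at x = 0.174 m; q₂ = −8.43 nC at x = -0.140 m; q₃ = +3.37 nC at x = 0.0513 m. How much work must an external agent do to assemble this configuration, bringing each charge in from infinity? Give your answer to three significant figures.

-1.38×10⁻⁶ J

The assembly work is the sum of pairwise potential energies, U = Σ_{i<j} kqᵢqⱼ/rᵢⱼ.
Pair separations: r₁₂ = 0.314 m, r₁₃ = 0.123 m, r₂₃ = 0.191 m.
U = (1.88×10⁻⁶) + (-1.92×10⁻⁶) + (-1.34×10⁻⁶) = -1.38×10⁻⁶ J.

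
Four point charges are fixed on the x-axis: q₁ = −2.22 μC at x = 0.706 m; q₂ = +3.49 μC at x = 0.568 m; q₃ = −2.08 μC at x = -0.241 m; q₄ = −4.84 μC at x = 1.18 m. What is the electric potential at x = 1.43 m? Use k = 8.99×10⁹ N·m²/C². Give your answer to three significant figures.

The total potential is the scalar sum of each charge's contribution, V = Σ kqᵢ/rᵢ.
Distances from the field point to each charge: r₁ = 0.724 m, r₂ = 0.862 m, r₃ = 1.67 m, r₄ = 0.250 m.
V = k[(-2.22×10⁻⁶)/(0.724) + (3.49×10⁻⁶)/(0.862) + (-2.08×10⁻⁶)/(1.67) + (-4.84×10⁻⁶)/(0.250)] = -1.76×10⁵ V.

-1.76×10⁵ V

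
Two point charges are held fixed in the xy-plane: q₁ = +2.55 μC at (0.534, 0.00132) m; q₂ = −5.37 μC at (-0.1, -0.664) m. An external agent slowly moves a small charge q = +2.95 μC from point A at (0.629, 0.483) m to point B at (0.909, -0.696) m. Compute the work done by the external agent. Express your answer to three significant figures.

-0.0886 J

For quasistatic motion the external work equals the change in potential energy: W_ext = qΔV = q(V_B − V_A).
At A: distances to the source charges are 0.491 m, 1.36 m; V_A = Σ kqᵢ/rᵢ = 1.12×10⁴ V.
At B: distances to the source charges are 0.792 m, 1.01 m; V_B = Σ kqᵢ/rᵢ = -1.89×10⁴ V.
ΔV = V_B − V_A = -3.00×10⁴ V.
W_ext = qΔV = (2.95×10⁻⁶ C)(-3.00×10⁴ V) = -0.0886 J.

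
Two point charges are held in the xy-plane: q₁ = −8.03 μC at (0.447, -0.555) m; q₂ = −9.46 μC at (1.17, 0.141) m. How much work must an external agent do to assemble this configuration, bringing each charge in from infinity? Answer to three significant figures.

The work to assemble the configuration equals its total potential energy, U = Σ kqᵢqⱼ/rᵢⱼ over all pairs.
Pair separations: r₁₂ = 1.00 m.
U = (0.680) = 0.680 J.

0.680 J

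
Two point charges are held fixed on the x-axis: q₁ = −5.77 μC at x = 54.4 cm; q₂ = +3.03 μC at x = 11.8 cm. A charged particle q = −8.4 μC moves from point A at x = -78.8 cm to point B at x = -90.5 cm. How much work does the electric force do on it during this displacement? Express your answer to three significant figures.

The work done by the electric force is W_field = −ΔU = −q(V_B − V_A) = q(V_A − V_B).
At A: distances to the source charges are 1.33 m, 0.906 m; V_A = Σ kqᵢ/rᵢ = -8880 V.
At B: distances to the source charges are 1.45 m, 1.02 m; V_B = Σ kqᵢ/rᵢ = -9170 V.
ΔV = V_B − V_A = -294 V.
W_field = −qΔV = −(-8.40×10⁻⁶ C)(-294 V) = -2.47×10⁻³ J.

-2.47×10⁻³ J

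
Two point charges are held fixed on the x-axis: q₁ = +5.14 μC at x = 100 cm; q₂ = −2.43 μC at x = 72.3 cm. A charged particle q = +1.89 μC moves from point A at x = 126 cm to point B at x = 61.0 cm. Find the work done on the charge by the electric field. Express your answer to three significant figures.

The work done by the electric force is W_field = −ΔU = −q(V_B − V_A) = q(V_A − V_B).
At A: distances to the source charges are 0.260 m, 0.537 m; V_A = Σ kqᵢ/rᵢ = 1.37×10⁵ V.
At B: distances to the source charges are 0.390 m, 0.113 m; V_B = Σ kqᵢ/rᵢ = -7.48×10⁴ V.
ΔV = V_B − V_A = -2.12×10⁵ V.
W_field = −qΔV = −(1.89×10⁻⁶ C)(-2.12×10⁵ V) = 0.400 J.

0.400 J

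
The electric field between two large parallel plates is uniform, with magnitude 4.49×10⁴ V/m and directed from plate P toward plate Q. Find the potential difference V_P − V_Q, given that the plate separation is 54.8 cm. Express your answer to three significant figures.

In a uniform field, potential decreases in the direction of E: ΔV = −E·d for a displacement d parallel to E.
Going from Q to P is a displacement of 54.8 cm opposite to the field, so V_P − V_Q = +Ed = 2.46×10⁴ V.

2.46×10⁴ V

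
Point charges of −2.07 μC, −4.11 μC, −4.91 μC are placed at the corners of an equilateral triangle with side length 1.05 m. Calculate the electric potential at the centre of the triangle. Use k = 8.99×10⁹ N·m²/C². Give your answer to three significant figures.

-1.64×10⁵ V

Electric potential is a scalar, so the contributions from each charge add algebraically: V = Σ kqᵢ/rᵢ.
The distance from each vertex to the centroid is a/√3 = 0.606 m.
V = k[(-2.07×10⁻⁶)/(0.606) + (-4.11×10⁻⁶)/(0.606) + (-4.91×10⁻⁶)/(0.606)] = -1.64×10⁵ V.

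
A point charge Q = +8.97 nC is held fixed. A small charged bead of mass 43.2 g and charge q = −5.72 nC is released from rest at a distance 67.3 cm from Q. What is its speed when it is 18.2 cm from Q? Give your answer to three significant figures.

9.25×10⁻³ m/s

Only the electrostatic force acts, so mechanical energy is conserved: ½mv² = U₁ − U₂ = kQq(1/r₁ − 1/r₂).
U₁ − U₂ = (8.99×10⁹ N·m²/C²)(8.97×10⁻⁹ C)(-5.72×10⁻⁹ C)(1/0.673 − 1/0.182) = 1.85×10⁻⁶ J.
v = √(2·1.85×10⁻⁶/0.0432) = 9.25×10⁻³ m/s.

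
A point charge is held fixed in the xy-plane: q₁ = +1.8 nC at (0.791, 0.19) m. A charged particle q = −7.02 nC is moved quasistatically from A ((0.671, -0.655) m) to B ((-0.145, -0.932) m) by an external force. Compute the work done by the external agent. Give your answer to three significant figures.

For quasistatic motion the external work equals the change in potential energy: W_ext = qΔV = q(V_B − V_A).
At A: distance to the source charge is 0.853 m; V_A = kq₁/r = 19.0 V.
At B: distance to the source charge is 1.46 m; V_B = kq₁/r = 11.1 V.
ΔV = V_B − V_A = -7.89 V.
W_ext = qΔV = (-7.02×10⁻⁹ C)(-7.89 V) = 5.54×10⁻⁸ J.

5.54×10⁻⁸ J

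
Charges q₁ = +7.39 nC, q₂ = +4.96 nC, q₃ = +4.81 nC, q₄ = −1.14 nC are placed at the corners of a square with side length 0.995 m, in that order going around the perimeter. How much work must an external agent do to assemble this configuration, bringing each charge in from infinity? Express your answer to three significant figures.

The work to assemble the configuration equals its total potential energy, U = Σ kqᵢqⱼ/rᵢⱼ over all pairs.
The four side pairs have separation 0.995 m and the two diagonal pairs 1.41 m.
Summing all 6 pair terms gives U = 6.12×10⁻⁷ J.

6.12×10⁻⁷ J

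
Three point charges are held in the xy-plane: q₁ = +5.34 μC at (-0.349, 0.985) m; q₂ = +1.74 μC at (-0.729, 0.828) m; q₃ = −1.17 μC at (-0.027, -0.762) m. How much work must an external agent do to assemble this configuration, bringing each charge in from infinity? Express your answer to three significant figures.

The assembly work is the sum of pairwise potential energies, U = Σ_{i<j} kqᵢqⱼ/rᵢⱼ.
Pair separations: r₁₂ = 0.411 m, r₁₃ = 1.78 m, r₂₃ = 1.74 m.
U = (0.203) + (-0.0316) + (-0.0105) = 0.161 J.

0.161 J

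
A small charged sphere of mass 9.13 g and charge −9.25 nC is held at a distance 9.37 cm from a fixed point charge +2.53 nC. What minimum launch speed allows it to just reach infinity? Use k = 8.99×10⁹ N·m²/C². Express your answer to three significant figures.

0.0222 m/s

To just escape, total mechanical energy must reach zero at infinity: ½mv²_min + U = 0, so ½mv²_min = −U = |kQq|/r.
|U| = |kQq|/r = (8.99×10⁹ N·m²/C²)(2.53×10⁻⁹)(9.25×10⁻⁹)/(0.0937) = 2.25×10⁻⁶ J.
v_min = √(2|U|/m) = √(2·2.25×10⁻⁶/9.13×10⁻³) = 0.0222 m/s.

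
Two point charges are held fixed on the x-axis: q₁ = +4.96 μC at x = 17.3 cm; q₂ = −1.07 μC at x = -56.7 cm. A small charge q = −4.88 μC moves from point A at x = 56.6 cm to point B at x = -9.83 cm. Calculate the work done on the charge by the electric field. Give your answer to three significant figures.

The work done by the electric force is W_field = −ΔU = −q(V_B − V_A) = q(V_A − V_B).
At A: distances to the source charges are 0.393 m, 1.13 m; V_A = Σ kqᵢ/rᵢ = 1.05×10⁵ V.
At B: distances to the source charges are 0.271 m, 0.469 m; V_B = Σ kqᵢ/rᵢ = 1.44×10⁵ V.
ΔV = V_B − V_A = 3.89×10⁴ V.
W_field = −qΔV = −(-4.88×10⁻⁶ C)(3.89×10⁴ V) = 0.190 J.

0.190 J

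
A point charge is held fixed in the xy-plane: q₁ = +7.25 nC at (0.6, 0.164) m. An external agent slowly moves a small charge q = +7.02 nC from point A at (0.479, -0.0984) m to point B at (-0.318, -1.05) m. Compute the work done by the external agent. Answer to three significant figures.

For quasistatic motion the external work equals the change in potential energy: W_ext = qΔV = q(V_B − V_A).
At A: distance to the source charge is 0.289 m; V_A = kq₁/r = 226 V.
At B: distance to the source charge is 1.52 m; V_B = kq₁/r = 42.8 V.
ΔV = V_B − V_A = -183 V.
W_ext = qΔV = (7.02×10⁻⁹ C)(-183 V) = -1.28×10⁻⁶ J.

-1.28×10⁻⁶ J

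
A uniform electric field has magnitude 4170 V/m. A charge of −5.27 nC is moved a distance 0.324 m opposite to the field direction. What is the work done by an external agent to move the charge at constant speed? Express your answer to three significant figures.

The potential change for a displacement 0.324 m opposite to the field direction is ΔV = +Ed = 1350 V.
W_ext = qΔV = -7.12×10⁻⁶ J.

-7.12×10⁻⁶ J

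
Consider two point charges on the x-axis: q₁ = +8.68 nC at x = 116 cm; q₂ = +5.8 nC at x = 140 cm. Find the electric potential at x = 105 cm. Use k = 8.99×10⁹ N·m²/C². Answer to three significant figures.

858 V

Electric potential is a scalar, so the contributions from each charge add algebraically: V = Σ kqᵢ/rᵢ.
Distances from the field point to each charge: r₁ = 0.110 m, r₂ = 0.350 m.
V = k[(8.68×10⁻⁹)/(0.110) + (5.80×10⁻⁹)/(0.350)] = 858 V.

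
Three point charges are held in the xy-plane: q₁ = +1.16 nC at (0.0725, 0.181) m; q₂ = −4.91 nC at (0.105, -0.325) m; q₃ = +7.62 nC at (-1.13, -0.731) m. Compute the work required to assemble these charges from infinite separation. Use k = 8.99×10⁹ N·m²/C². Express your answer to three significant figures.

The work to assemble the configuration equals its total potential energy, U = Σ kqᵢqⱼ/rᵢⱼ over all pairs.
Pair separations: r₁₂ = 0.507 m, r₁₃ = 1.51 m, r₂₃ = 1.30 m.
U = (-1.01×10⁻⁷) + (5.27×10⁻⁸) + (-2.59×10⁻⁷) = -3.07×10⁻⁷ J.

-3.07×10⁻⁷ J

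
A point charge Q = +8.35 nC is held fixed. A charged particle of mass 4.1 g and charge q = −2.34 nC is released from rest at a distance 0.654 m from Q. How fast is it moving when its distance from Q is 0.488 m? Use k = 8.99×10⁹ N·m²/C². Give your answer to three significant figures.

Only the electrostatic force acts, so mechanical energy is conserved: ½mv² = U₁ − U₂ = kQq(1/r₁ − 1/r₂).
U₁ − U₂ = (8.99×10⁹ N·m²/C²)(8.35×10⁻⁹ C)(-2.34×10⁻⁹ C)(1/0.654 − 1/0.488) = 9.14×10⁻⁸ J.
v = √(2·9.14×10⁻⁸/4.10×10⁻³) = 6.68×10⁻³ m/s.

6.68×10⁻³ m/s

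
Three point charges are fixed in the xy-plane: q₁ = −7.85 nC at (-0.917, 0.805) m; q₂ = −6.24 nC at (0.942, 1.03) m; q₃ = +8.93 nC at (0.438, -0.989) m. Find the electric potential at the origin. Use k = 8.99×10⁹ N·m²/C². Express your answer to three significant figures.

The total potential is the scalar sum of each charge's contribution, V = Σ kqᵢ/rᵢ.
Distances from the field point to each charge: r₁ = 1.22 m, r₂ = 1.40 m, r₃ = 1.08 m.
V = k[(-7.85×10⁻⁹)/(1.22) + (-6.24×10⁻⁹)/(1.40) + (8.93×10⁻⁹)/(1.08)] = -23.8 V.

-23.8 V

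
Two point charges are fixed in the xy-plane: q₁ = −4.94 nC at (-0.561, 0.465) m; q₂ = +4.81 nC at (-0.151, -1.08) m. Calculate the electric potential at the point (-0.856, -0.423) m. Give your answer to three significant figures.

-2.59 V

The total potential is the scalar sum of each charge's contribution, V = Σ kqᵢ/rᵢ.
Distances from the field point to each charge: r₁ = 0.936 m, r₂ = 0.964 m.
V = k[(-4.94×10⁻⁹)/(0.936) + (4.81×10⁻⁹)/(0.964)] = -2.59 V.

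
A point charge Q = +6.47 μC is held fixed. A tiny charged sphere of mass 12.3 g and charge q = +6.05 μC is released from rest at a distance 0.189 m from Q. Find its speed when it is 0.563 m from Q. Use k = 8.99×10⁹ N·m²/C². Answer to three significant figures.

14.2 m/s

Only the electrostatic force acts, so mechanical energy is conserved: ½mv² = U₁ − U₂ = kQq(1/r₁ − 1/r₂).
U₁ − U₂ = (8.99×10⁹ N·m²/C²)(6.47×10⁻⁶ C)(6.05×10⁻⁶ C)(1/0.189 − 1/0.563) = 1.24 J.
v = √(2·1.24/0.0123) = 14.2 m/s.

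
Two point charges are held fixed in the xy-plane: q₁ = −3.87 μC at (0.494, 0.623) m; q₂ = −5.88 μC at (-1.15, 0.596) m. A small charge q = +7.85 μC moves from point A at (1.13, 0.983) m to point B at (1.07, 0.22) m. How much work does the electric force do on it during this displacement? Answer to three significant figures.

The work done by the electric force is W_field = −ΔU = −q(V_B − V_A) = q(V_A − V_B).
At A: distances to the source charges are 0.731 m, 2.31 m; V_A = Σ kqᵢ/rᵢ = -7.05×10⁴ V.
At B: distances to the source charges are 0.703 m, 2.25 m; V_B = Σ kqᵢ/rᵢ = -7.30×10⁴ V.
ΔV = V_B − V_A = -2500 V.
W_field = −qΔV = −(7.85×10⁻⁶ C)(-2500 V) = 0.0197 J.

0.0197 J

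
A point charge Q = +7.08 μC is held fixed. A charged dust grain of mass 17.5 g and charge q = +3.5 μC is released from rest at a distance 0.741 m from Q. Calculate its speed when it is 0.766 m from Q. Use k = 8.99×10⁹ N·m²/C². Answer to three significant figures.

Only the electrostatic force acts, so mechanical energy is conserved: ½mv² = U₁ − U₂ = kQq(1/r₁ − 1/r₂).
U₁ − U₂ = (8.99×10⁹ N·m²/C²)(7.08×10⁻⁶ C)(3.50×10⁻⁶ C)(1/0.741 − 1/0.766) = 9.81×10⁻³ J.
v = √(2·9.81×10⁻³/0.0175) = 1.06 m/s.

1.06 m/s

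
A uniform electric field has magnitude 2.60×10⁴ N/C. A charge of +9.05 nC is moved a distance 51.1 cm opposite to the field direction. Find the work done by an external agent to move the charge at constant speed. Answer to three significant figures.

The potential change for a displacement 51.1 cm opposite to the field direction is ΔV = +Ed = 1.33×10⁴ V.
W_ext = qΔV = 1.20×10⁻⁴ J.

1.20×10⁻⁴ J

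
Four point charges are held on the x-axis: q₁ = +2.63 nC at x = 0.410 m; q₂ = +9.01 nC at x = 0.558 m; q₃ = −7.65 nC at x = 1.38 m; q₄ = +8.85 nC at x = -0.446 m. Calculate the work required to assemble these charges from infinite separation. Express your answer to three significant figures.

1.12×10⁻⁶ J

The assembly work is the sum of pairwise potential energies, U = Σ_{i<j} kqᵢqⱼ/rᵢⱼ.
Pair separations: r₁₂ = 0.148 m, r₁₃ = 0.970 m, r₁₄ = 0.856 m, r₂₃ = 0.822 m, r₂₄ = 1.00 m, r₃₄ = 1.83 m.
Summing all 6 pair terms gives U = 1.12×10⁻⁶ J.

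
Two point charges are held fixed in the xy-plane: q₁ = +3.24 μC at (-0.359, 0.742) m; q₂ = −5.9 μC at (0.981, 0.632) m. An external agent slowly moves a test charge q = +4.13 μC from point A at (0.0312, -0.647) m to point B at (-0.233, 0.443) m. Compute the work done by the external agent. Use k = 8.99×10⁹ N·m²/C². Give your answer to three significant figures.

0.247 J

For quasistatic motion the external work equals the change in potential energy: W_ext = qΔV = q(V_B − V_A).
At A: distances to the source charges are 1.44 m, 1.59 m; V_A = Σ kqᵢ/rᵢ = -1.31×10⁴ V.
At B: distances to the source charges are 0.324 m, 1.23 m; V_B = Σ kqᵢ/rᵢ = 4.66×10⁴ V.
ΔV = V_B − V_A = 5.97×10⁴ V.
W_ext = qΔV = (4.13×10⁻⁶ C)(5.97×10⁴ V) = 0.247 J.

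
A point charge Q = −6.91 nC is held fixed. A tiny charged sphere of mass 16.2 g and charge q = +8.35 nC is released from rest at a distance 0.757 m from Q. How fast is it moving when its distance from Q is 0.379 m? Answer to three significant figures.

Only the electrostatic force acts, so mechanical energy is conserved: ½mv² = U₁ − U₂ = kQq(1/r₁ − 1/r₂).
U₁ − U₂ = (8.99×10⁹ N·m²/C²)(-6.91×10⁻⁹ C)(8.35×10⁻⁹ C)(1/0.757 − 1/0.379) = 6.83×10⁻⁷ J.
v = √(2·6.83×10⁻⁷/0.0162) = 9.19×10⁻³ m/s.

9.19×10⁻³ m/s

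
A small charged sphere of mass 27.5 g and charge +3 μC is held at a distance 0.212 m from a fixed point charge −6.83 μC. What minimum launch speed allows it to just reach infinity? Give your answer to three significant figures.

To just escape, total mechanical energy must reach zero at infinity: ½mv²_min + U = 0, so ½mv²_min = −U = |kQq|/r.
|U| = |kQq|/r = (8.99×10⁹ N·m²/C²)(6.83×10⁻⁶)(3.00×10⁻⁶)/(0.212) = 0.869 J.
v_min = √(2|U|/m) = √(2·0.869/0.0275) = 7.95 m/s.

7.95 m/s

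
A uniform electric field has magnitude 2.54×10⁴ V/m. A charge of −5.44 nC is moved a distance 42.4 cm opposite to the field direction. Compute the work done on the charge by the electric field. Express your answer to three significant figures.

5.86×10⁻⁵ J

The potential change for a displacement 42.4 cm opposite to the field direction is ΔV = +Ed = 1.08×10⁴ V.
W_field = −qΔV = 5.86×10⁻⁵ J.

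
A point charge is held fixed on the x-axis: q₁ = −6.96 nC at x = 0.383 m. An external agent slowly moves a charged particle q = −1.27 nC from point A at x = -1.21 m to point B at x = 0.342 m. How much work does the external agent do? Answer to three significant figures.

For quasistatic motion the external work equals the change in potential energy: W_ext = qΔV = q(V_B − V_A).
At A: distance to the source charge is 1.59 m; V_A = kq₁/r = -39.3 V.
At B: distance to the source charge is 0.0410 m; V_B = kq₁/r = -1530 V.
ΔV = V_B − V_A = -1490 V.
W_ext = qΔV = (-1.27×10⁻⁹ C)(-1490 V) = 1.89×10⁻⁶ J.

1.89×10⁻⁶ J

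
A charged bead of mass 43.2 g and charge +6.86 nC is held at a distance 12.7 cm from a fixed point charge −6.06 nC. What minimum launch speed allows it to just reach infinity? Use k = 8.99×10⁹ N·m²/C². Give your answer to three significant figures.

To just escape, total mechanical energy must reach zero at infinity: ½mv²_min + U = 0, so ½mv²_min = −U = |kQq|/r.
|U| = |kQq|/r = (8.99×10⁹ N·m²/C²)(6.06×10⁻⁹)(6.86×10⁻⁹)/(0.127) = 2.94×10⁻⁶ J.
v_min = √(2|U|/m) = √(2·2.94×10⁻⁶/0.0432) = 0.0117 m/s.

0.0117 m/s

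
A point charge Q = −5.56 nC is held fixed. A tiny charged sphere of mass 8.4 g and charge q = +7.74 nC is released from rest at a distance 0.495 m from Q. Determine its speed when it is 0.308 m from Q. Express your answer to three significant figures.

0.0106 m/s

Only the electrostatic force acts, so mechanical energy is conserved: ½mv² = U₁ − U₂ = kQq(1/r₁ − 1/r₂).
U₁ − U₂ = (8.99×10⁹ N·m²/C²)(-5.56×10⁻⁹ C)(7.74×10⁻⁹ C)(1/0.495 − 1/0.308) = 4.75×10⁻⁷ J.
v = √(2·4.75×10⁻⁷/8.40×10⁻³) = 0.0106 m/s.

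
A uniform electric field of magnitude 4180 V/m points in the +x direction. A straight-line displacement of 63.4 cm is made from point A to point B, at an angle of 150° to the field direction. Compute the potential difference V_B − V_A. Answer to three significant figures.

Only the component of displacement along E changes the potential: ΔV = −E·d·cosθ.
ΔV = −(4180 V/m)(0.634 m)cos150° = 2300 V.

2300 V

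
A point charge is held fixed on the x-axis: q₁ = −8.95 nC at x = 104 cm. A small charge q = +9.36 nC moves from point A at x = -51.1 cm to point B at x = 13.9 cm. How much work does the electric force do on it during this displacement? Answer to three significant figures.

The work done by the electric force is W_field = −ΔU = −q(V_B − V_A) = q(V_A − V_B).
At A: distance to the source charge is 1.55 m; V_A = kq₁/r = -51.9 V.
At B: distance to the source charge is 0.901 m; V_B = kq₁/r = -89.3 V.
ΔV = V_B − V_A = -37.4 V.
W_field = −qΔV = −(9.36×10⁻⁹ C)(-37.4 V) = 3.50×10⁻⁷ J.

3.50×10⁻⁷ J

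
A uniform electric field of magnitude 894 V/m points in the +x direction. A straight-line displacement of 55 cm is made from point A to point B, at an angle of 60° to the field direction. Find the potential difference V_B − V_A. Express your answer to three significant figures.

-246 V

Only the component of displacement along E changes the potential: ΔV = −E·d·cosθ.
ΔV = −(894 V/m)(0.550 m)cos60° = -246 V.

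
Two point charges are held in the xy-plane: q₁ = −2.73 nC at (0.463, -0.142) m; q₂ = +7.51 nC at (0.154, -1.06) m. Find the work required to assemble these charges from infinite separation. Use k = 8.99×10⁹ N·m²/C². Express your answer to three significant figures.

The assembly work is the sum of pairwise potential energies, U = Σ_{i<j} kqᵢqⱼ/rᵢⱼ.
Pair separations: r₁₂ = 0.969 m.
U = (-1.90×10⁻⁷) = -1.90×10⁻⁷ J.

-1.90×10⁻⁷ J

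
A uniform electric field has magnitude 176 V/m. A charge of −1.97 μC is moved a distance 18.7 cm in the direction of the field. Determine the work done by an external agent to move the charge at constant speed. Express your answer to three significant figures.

The potential change for a displacement 18.7 cm in the direction of the field is ΔV = −Ed = -32.9 V.
W_ext = qΔV = 6.48×10⁻⁵ J.

6.48×10⁻⁵ J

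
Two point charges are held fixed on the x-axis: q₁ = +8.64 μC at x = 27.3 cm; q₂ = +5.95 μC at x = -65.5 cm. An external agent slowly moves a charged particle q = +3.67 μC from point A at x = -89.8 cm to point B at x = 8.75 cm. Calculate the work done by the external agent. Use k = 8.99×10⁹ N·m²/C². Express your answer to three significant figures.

For quasistatic motion the external work equals the change in potential energy: W_ext = qΔV = q(V_B − V_A).
At A: distances to the source charges are 1.17 m, 0.243 m; V_A = Σ kqᵢ/rᵢ = 2.86×10⁵ V.
At B: distances to the source charges are 0.186 m, 0.743 m; V_B = Σ kqᵢ/rᵢ = 4.91×10⁵ V.
ΔV = V_B − V_A = 2.04×10⁵ V.
W_ext = qΔV = (3.67×10⁻⁶ C)(2.04×10⁵ V) = 0.750 J.

0.750 J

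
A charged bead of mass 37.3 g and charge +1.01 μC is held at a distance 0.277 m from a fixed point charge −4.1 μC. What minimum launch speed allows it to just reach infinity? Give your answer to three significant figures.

To just escape, total mechanical energy must reach zero at infinity: ½mv²_min + U = 0, so ½mv²_min = −U = |kQq|/r.
|U| = |kQq|/r = (8.99×10⁹ N·m²/C²)(4.10×10⁻⁶)(1.01×10⁻⁶)/(0.277) = 0.134 J.
v_min = √(2|U|/m) = √(2·0.134/0.0373) = 2.68 m/s.

2.68 m/s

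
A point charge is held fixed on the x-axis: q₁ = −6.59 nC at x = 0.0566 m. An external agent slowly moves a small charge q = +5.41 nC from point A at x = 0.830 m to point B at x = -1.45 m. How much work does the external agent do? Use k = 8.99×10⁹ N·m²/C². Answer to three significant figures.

For quasistatic motion the external work equals the change in potential energy: W_ext = qΔV = q(V_B − V_A).
At A: distance to the source charge is 0.773 m; V_A = kq₁/r = -76.6 V.
At B: distance to the source charge is 1.51 m; V_B = kq₁/r = -39.3 V.
ΔV = V_B − V_A = 37.3 V.
W_ext = qΔV = (5.41×10⁻⁹ C)(37.3 V) = 2.02×10⁻⁷ J.

2.02×10⁻⁷ J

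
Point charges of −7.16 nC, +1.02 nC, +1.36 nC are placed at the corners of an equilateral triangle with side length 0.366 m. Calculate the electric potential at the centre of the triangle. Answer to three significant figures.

-203 V

The total potential is the scalar sum of each charge's contribution, V = Σ kqᵢ/rᵢ.
The distance from each vertex to the centroid is a/√3 = 0.211 m.
V = k[(-7.16×10⁻⁹)/(0.211) + (1.02×10⁻⁹)/(0.211) + (1.36×10⁻⁹)/(0.211)] = -203 V.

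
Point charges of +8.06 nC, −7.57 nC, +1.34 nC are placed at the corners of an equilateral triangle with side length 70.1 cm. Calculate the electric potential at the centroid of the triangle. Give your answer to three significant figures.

40.6 V

The total potential is the scalar sum of each charge's contribution, V = Σ kqᵢ/rᵢ.
The distance from each vertex to the centroid is a/√3 = 0.405 m.
V = k[(8.06×10⁻⁹)/(0.405) + (-7.57×10⁻⁹)/(0.405) + (1.34×10⁻⁹)/(0.405)] = 40.6 V.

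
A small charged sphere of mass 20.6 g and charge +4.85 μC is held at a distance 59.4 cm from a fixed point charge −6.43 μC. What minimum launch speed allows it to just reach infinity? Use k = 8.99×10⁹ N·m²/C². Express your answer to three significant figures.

6.77 m/s

To just escape, total mechanical energy must reach zero at infinity: ½mv²_min + U = 0, so ½mv²_min = −U = |kQq|/r.
|U| = |kQq|/r = (8.99×10⁹ N·m²/C²)(6.43×10⁻⁶)(4.85×10⁻⁶)/(0.594) = 0.472 J.
v_min = √(2|U|/m) = √(2·0.472/0.0206) = 6.77 m/s.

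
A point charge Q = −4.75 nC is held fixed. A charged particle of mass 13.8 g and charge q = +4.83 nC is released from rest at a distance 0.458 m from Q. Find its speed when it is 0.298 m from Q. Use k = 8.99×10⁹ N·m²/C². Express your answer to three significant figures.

5.92×10⁻³ m/s

Only the electrostatic force acts, so mechanical energy is conserved: ½mv² = U₁ − U₂ = kQq(1/r₁ − 1/r₂).
U₁ − U₂ = (8.99×10⁹ N·m²/C²)(-4.75×10⁻⁹ C)(4.83×10⁻⁹ C)(1/0.458 − 1/0.298) = 2.42×10⁻⁷ J.
v = √(2·2.42×10⁻⁷/0.0138) = 5.92×10⁻³ m/s.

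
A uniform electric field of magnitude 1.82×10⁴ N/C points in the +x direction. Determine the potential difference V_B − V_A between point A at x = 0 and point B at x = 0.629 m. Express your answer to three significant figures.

In a uniform field, potential decreases in the direction of E: V_B − V_A = −E·Δx.
V_B − V_A = −(1.82×10⁴ V/m)(0.629 m) = -1.14×10⁴ V.

-1.14×10⁴ V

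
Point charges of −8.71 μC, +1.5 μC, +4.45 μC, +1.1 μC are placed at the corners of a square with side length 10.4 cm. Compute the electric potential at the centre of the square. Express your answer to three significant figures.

Electric potential is a scalar, so the contributions from each charge add algebraically: V = Σ kqᵢ/rᵢ.
The distance from each corner to the centre is a√2/2 = 0.0735 m.
V = k[(-8.71×10⁻⁶)/(0.0735) + (1.50×10⁻⁶)/(0.0735) + (4.45×10⁻⁶)/(0.0735) + (1.10×10⁻⁶)/(0.0735)] = -2.03×10⁵ V.

-2.03×10⁵ V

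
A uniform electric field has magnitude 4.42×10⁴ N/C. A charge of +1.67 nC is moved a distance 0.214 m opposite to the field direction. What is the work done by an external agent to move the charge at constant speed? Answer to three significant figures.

The potential change for a displacement 0.214 m opposite to the field direction is ΔV = +Ed = 9460 V.
W_ext = qΔV = 1.58×10⁻⁵ J.

1.58×10⁻⁵ J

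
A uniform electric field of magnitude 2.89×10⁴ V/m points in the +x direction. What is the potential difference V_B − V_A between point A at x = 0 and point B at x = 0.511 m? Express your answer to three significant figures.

-1.48×10⁴ V

In a uniform field, potential decreases in the direction of E: V_B − V_A = −E·Δx.
V_B − V_A = −(2.89×10⁴ V/m)(0.511 m) = -1.48×10⁴ V.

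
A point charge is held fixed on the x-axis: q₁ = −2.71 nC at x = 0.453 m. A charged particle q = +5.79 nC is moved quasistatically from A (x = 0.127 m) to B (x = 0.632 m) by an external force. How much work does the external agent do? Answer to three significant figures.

For quasistatic motion the external work equals the change in potential energy: W_ext = qΔV = q(V_B − V_A).
At A: distance to the source charge is 0.326 m; V_A = kq₁/r = -74.7 V.
At B: distance to the source charge is 0.179 m; V_B = kq₁/r = -136 V.
ΔV = V_B − V_A = -61.4 V.
W_ext = qΔV = (5.79×10⁻⁹ C)(-61.4 V) = -3.55×10⁻⁷ J.

-3.55×10⁻⁷ J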